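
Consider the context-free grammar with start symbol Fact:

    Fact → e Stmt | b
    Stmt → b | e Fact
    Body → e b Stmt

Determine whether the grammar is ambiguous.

(Body is unreachable from Fact, so its rules don't affect L(Fact).) Each reachable nonterminal has at most one production per leading terminal, and all productions are right-linear; the derivation is determined token-by-token.

Unambiguous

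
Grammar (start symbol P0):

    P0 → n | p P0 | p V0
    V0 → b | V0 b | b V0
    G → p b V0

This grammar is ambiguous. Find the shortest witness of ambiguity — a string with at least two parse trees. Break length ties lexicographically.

length 1: no string has ≥2 trees
length 2: no string has ≥2 trees
length 3: p b b has 2 parse trees

Two derivations of p b b:
  P0 ⇒ p V0 ⇒ p V0 b ⇒ p b b
  P0 ⇒ p V0 ⇒ p b V0 ⇒ p b b

p b b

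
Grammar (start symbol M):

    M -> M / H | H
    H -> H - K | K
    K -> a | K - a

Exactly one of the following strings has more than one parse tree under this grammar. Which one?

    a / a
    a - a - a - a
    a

a / a: 1 tree
a - a - a - a: 8 trees
a: 1 tree

a - a - a - a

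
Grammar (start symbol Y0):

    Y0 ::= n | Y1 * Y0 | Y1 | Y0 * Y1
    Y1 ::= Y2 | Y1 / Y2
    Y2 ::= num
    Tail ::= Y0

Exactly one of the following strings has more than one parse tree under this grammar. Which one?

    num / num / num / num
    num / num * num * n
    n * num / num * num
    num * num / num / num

num / num / num / num: 1 tree
num / num * num * n: 1 tree
n * num / num * num: 1 tree
num * num / num / num: 2 trees

num * num / num / num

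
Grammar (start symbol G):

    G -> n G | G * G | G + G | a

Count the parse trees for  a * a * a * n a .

5

Parse trees for a * a * a * n a:
  [G [G a] * [G [G a] * [G [G a] * [G n [G a]]]]]
  [G [G a] * [G [G [G a] * [G a]] * [G n [G a]]]]
  [G [G [G a] * [G a]] * [G [G a] * [G n [G a]]]]
  [G [G [G a] * [G [G a] * [G a]]] * [G n [G a]]]
  [G [G [G [G a] * [G a]] * [G a]] * [G n [G a]]]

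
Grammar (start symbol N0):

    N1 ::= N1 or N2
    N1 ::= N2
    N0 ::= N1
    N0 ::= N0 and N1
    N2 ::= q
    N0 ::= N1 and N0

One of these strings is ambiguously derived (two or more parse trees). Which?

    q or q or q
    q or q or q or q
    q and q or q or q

q or q or q: 1 tree
q or q or q or q: 1 tree
q and q or q or q: 2 trees

q and q or q or q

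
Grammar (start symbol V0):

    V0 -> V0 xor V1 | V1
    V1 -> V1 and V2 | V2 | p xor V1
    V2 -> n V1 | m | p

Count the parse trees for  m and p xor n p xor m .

2

Parse trees for m and p xor n p xor m:
  [V0 [V0 [V1 [V1 [V2 m]] and [V2 p]]] xor [V1 [V2 n [V1 p xor [V1 [V2 m]]]]]]
  [V0 [V0 [V0 [V1 [V1 [V2 m]] and [V2 p]]] xor [V1 [V2 n [V1 [V2 p]]]]] xor [V1 [V2 m]]]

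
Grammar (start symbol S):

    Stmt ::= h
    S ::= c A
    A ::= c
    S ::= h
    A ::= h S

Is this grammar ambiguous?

Unambiguous

Only S, A are reachable from S; ignoring the rest: Restricted to the reachable nonterminals, every rule has the form A → t or A → t B, and no two rules for the same A share a first terminal. The grammar encodes a DFA — one run per string.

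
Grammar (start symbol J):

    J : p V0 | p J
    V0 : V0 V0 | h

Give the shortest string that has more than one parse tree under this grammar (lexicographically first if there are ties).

p h h h

length 2: no string has ≥2 trees
length 3: no string has ≥2 trees
length 4: p h h h has 2 parse trees

Two derivations of p h h h:
  J ⇒ p V0 ⇒ p V0 V0 ⇒ p V0 V0 V0 ⇒ p h V0 V0 ⇒ p h h V0 ⇒ p h h h
  J ⇒ p V0 ⇒ p V0 V0 ⇒ p h V0 ⇒ p h V0 V0 ⇒ p h h V0 ⇒ p h h h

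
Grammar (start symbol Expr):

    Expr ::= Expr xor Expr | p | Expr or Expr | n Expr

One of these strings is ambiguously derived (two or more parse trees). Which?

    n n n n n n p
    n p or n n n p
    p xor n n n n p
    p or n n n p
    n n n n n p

n p or n n n p

n n n n n n p: 1 tree
n p or n n n p: 2 trees
p xor n n n n p: 1 tree
p or n n n p: 1 tree
n n n n n p: 1 tree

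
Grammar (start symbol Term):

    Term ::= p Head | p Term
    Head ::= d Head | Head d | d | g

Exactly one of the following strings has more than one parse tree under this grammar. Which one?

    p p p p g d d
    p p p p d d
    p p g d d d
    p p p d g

p p p p d d

p p p p g d d: 1 tree
p p p p d d: 2 trees
p p g d d d: 1 tree
p p p d g: 1 tree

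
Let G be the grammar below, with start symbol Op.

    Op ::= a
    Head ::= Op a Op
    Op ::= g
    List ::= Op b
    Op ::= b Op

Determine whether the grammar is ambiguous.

Unambiguous

Only Op is reachable from Op; ignoring the rest: The reachable rules are right-linear with at most one rule per (nonterminal, next-terminal) pair. Each input token forces the next rule, so parsing is deterministic.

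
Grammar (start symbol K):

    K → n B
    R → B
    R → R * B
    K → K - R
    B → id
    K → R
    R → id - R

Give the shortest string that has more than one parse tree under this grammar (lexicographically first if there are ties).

length 1: no string has ≥2 trees
length 2: no string has ≥2 trees
length 3: id - id has 2 parse trees

Two derivations of id - id:
  K ⇒ K - R ⇒ R - R ⇒ B - R ⇒ id - R ⇒ id - B ⇒ id - id
  K ⇒ R ⇒ id - R ⇒ id - B ⇒ id - id

id - id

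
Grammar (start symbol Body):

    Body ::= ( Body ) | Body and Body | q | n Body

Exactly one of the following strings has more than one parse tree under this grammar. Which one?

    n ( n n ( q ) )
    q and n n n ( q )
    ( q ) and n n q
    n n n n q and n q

n n n n q and n q

n ( n n ( q ) ): 1 tree
q and n n n ( q ): 1 tree
( q ) and n n q: 1 tree
n n n n q and n q: 5 trees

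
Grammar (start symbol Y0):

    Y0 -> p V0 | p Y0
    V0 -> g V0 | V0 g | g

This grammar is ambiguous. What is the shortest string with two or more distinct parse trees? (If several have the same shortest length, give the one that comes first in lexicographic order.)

p g g

length 2: no string has ≥2 trees
length 3: p g g has 2 parse trees

Two derivations of p g g:
  Y0 ⇒ p V0 ⇒ p g V0 ⇒ p g g
  Y0 ⇒ p V0 ⇒ p V0 g ⇒ p g g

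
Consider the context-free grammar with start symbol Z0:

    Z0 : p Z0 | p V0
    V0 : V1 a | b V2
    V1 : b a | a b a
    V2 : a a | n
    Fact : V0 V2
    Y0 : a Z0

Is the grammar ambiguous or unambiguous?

Ambiguous

Witness: p b a a

Derivation 1: Z0 ⇒ p V0 ⇒ p V1 a ⇒ p b a a
Derivation 2: Z0 ⇒ p V0 ⇒ p b V2 ⇒ p b a a

Two distinct leftmost derivations for the same string.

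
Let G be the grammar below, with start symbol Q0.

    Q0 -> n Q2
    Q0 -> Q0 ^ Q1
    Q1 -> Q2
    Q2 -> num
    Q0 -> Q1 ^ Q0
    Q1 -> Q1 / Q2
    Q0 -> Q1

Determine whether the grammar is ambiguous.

Witness: num ^ num

Derivation 1: Q0 ⇒ Q0 ^ Q1 ⇒ Q1 ^ Q1 ⇒ Q2 ^ Q1 ⇒ num ^ Q1 ⇒ num ^ Q2 ⇒ num ^ num
Derivation 2: Q0 ⇒ Q1 ^ Q0 ⇒ Q2 ^ Q0 ⇒ num ^ Q0 ⇒ num ^ Q1 ⇒ num ^ Q2 ⇒ num ^ num

Two distinct leftmost derivations for the same string.

Ambiguous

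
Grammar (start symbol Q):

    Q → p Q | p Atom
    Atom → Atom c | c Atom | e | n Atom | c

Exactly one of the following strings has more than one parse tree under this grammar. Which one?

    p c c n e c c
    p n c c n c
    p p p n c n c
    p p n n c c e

p c c n e c c

p c c n e c c: 10 trees
p n c c n c: 1 tree
p p p n c n c: 1 tree
p p n n c c e: 1 tree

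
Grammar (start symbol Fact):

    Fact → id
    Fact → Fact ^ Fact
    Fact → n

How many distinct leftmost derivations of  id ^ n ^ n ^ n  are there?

5

Parse trees for id ^ n ^ n ^ n:
  [Fact [Fact id] ^ [Fact [Fact n] ^ [Fact [Fact n] ^ [Fact n]]]]
  [Fact [Fact id] ^ [Fact [Fact [Fact n] ^ [Fact n]] ^ [Fact n]]]
  [Fact [Fact [Fact id] ^ [Fact n]] ^ [Fact [Fact n] ^ [Fact n]]]
  [Fact [Fact [Fact id] ^ [Fact [Fact n] ^ [Fact n]]] ^ [Fact n]]
  [Fact [Fact [Fact [Fact id] ^ [Fact n]] ^ [Fact n]] ^ [Fact n]]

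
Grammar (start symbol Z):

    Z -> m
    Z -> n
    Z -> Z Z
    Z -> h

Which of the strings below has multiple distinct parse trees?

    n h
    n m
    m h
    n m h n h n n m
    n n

n h: 1 tree
n m: 1 tree
m h: 1 tree
n m h n h n n m: 429 trees
n n: 1 tree

n m h n h n n m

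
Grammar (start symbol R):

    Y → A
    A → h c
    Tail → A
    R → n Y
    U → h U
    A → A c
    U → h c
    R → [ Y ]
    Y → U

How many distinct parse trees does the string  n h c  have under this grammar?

Parse trees for n h c:
  [R n [Y [A h c]]]
  [R n [Y [U h c]]]

2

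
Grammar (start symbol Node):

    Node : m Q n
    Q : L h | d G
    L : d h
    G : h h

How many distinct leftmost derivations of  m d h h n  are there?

Parse trees for m d h h n:
  [Node m [Q [L d h] h] n]
  [Node m [Q d [G h h]] n]

2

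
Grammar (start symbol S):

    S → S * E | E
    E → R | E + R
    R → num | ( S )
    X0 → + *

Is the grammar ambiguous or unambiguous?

Only S, E, R are reachable from S; ignoring the rest: The grammar is stratified — S handles '*' (left-recursive), E handles '+', R atoms. Each operator has a fixed associativity and precedence level, so every string has one parse.

Unambiguous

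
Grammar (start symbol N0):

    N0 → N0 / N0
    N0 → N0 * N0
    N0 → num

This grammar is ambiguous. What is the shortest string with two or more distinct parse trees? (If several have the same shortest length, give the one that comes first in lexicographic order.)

num * num * num

length 1: no string has ≥2 trees
length 3: no string has ≥2 trees
length 5: num * num * num has 2 parse trees

Two derivations of num * num * num:
  N0 ⇒ N0 * N0 ⇒ N0 * N0 * N0 ⇒ num * N0 * N0 ⇒ num * num * N0 ⇒ num * num * num
  N0 ⇒ N0 * N0 ⇒ num * N0 ⇒ num * N0 * N0 ⇒ num * num * N0 ⇒ num * num * num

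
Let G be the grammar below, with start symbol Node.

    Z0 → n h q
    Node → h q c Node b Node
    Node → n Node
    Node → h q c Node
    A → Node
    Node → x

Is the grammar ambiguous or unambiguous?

Witness: h q c h q c x b x

Derivation 1: Node ⇒ h q c Node b Node ⇒ h q c h q c Node b Node ⇒ h q c h q c x b Node ⇒ h q c h q c x b x
Derivation 2: Node ⇒ h q c Node ⇒ h q c h q c Node b Node ⇒ h q c h q c x b Node ⇒ h q c h q c x b x

Two distinct leftmost derivations for the same string.

Ambiguous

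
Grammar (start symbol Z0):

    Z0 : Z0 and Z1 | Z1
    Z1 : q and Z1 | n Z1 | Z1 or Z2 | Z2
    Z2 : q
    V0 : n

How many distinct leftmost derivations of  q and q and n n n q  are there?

4

Parse trees for q and q and n n n q:
  [Z0 [Z0 [Z1 [Z2 q]]] and [Z1 q and [Z1 n [Z1 n [Z1 n [Z1 [Z2 q]]]]]]]
  [Z0 [Z0 [Z0 [Z1 [Z2 q]]] and [Z1 [Z2 q]]] and [Z1 n [Z1 n [Z1 n [Z1 [Z2 q]]]]]]
  [Z0 [Z0 [Z1 q and [Z1 [Z2 q]]]] and [Z1 n [Z1 n [Z1 n [Z1 [Z2 q]]]]]]
  [Z0 [Z1 q and [Z1 q and [Z1 n [Z1 n [Z1 n [Z1 [Z2 q]]]]]]]]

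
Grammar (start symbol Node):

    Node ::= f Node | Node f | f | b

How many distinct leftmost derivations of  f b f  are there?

2

Parse trees for f b f:
  [Node f [Node [Node b] f]]
  [Node [Node f [Node b]] f]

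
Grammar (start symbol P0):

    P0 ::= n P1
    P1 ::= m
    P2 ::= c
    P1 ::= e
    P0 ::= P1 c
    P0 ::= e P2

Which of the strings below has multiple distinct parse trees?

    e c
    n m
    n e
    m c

e c: 2 trees
n m: 1 tree
n e: 1 tree
m c: 1 tree

e c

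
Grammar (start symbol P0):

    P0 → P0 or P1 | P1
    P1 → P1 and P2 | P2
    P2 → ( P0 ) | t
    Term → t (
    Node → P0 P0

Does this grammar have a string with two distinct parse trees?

Only P0, P1, P2 are reachable from P0; ignoring the rest: This is a standard precedence ladder (P0 over P1 over P2), with each level left-recursive on its own operator ('or' at P0, 'and' at P1). That structure is LR(1), hence unambiguous.

Unambiguous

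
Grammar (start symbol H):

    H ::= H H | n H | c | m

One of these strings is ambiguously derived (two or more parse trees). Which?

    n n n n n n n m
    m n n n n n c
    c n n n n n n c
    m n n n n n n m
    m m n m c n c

n n n n n n n m: 1 tree
m n n n n n c: 1 tree
c n n n n n n c: 1 tree
m n n n n n n m: 1 tree
m m n m c n c: 23 trees

m m n m c n c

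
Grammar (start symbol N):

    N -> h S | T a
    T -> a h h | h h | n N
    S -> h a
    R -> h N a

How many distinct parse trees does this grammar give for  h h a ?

Parse trees for h h a:
  [N h [S h a]]
  [N [T h h] a]

2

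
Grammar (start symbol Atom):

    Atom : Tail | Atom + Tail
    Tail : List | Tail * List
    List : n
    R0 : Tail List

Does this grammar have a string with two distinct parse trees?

Unambiguous

(R0 is unreachable from Atom, so its rules don't affect L(Atom).) The grammar is stratified — Atom handles '+' (left-recursive), Tail handles '*', List atoms. Each operator has a fixed associativity and precedence level, so every string has one parse.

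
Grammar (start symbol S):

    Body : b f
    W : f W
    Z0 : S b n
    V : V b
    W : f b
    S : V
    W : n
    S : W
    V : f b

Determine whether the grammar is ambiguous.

Ambiguous

Witness: f b

Derivation 1: S ⇒ V ⇒ f b
Derivation 2: S ⇒ W ⇒ f b

Two distinct leftmost derivations for the same string.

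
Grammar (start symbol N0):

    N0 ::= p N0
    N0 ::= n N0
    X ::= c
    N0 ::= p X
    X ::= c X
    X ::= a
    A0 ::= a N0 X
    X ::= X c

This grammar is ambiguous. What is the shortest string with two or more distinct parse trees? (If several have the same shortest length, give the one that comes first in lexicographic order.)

length 2: no string has ≥2 trees
length 3: p c c has 2 parse trees

Two derivations of p c c:
  N0 ⇒ p X ⇒ p c X ⇒ p c c
  N0 ⇒ p X ⇒ p X c ⇒ p c c

p c c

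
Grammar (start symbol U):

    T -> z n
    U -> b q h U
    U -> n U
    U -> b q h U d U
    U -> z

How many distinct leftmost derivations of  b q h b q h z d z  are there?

2

Parse trees for b q h b q h z d z:
  [U b q h [U b q h [U z] d [U z]]]
  [U b q h [U b q h [U z]] d [U z]]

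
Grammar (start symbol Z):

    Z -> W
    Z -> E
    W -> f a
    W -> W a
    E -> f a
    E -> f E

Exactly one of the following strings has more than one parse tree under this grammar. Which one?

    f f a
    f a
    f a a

f a

f f a: 1 tree
f a: 2 trees
f a a: 1 tree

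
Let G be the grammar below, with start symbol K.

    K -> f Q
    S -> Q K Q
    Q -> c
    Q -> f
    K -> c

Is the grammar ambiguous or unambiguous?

Only K, Q are reachable from K; ignoring the rest: Restricted to the reachable nonterminals, every rule has the form A → t or A → t B, and no two rules for the same A share a first terminal. The grammar encodes a DFA — one run per string.

Unambiguous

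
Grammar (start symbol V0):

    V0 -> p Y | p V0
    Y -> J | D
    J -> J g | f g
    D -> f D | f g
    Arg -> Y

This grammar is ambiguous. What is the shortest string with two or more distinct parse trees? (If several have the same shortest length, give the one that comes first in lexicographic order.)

p f g

length 3: p f g has 2 parse trees

Two derivations of p f g:
  V0 ⇒ p Y ⇒ p J ⇒ p f g
  V0 ⇒ p Y ⇒ p D ⇒ p f g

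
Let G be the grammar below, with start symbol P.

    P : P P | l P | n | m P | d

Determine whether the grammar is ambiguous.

Witness: d d d

Derivation 1: P ⇒ P P ⇒ P P P ⇒ d P P ⇒ d d P ⇒ d d d
Derivation 2: P ⇒ P P ⇒ d P ⇒ d P P ⇒ d d P ⇒ d d d

Two distinct leftmost derivations for the same string.

Ambiguous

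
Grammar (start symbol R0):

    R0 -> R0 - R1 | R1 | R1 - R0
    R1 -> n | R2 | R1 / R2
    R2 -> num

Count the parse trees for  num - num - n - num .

8

Parse trees for num - num - n - num:
  [R0 [R0 [R0 [R0 [R1 [R2 num]]] - [R1 [R2 num]]] - [R1 n]] - [R1 [R2 num]]]
  [R0 [R0 [R0 [R1 [R2 num]] - [R0 [R1 [R2 num]]]] - [R1 n]] - [R1 [R2 num]]]
  [R0 [R0 [R1 [R2 num]] - [R0 [R0 [R1 [R2 num]]] - [R1 n]]] - [R1 [R2 num]]]
  [R0 [R0 [R1 [R2 num]] - [R0 [R1 [R2 num]] - [R0 [R1 n]]]] - [R1 [R2 num]]]
  [R0 [R1 [R2 num]] - [R0 [R0 [R0 [R1 [R2 num]]] - [R1 n]] - [R1 [R2 num]]]]
  [R0 [R1 [R2 num]] - [R0 [R0 [R1 [R2 num]] - [R0 [R1 n]]] - [R1 [R2 num]]]]
  [R0 [R1 [R2 num]] - [R0 [R1 [R2 num]] - [R0 [R0 [R1 n]] - [R1 [R2 num]]]]]
  [R0 [R1 [R2 num]] - [R0 [R1 [R2 num]] - [R0 [R1 n] - [R0 [R1 [R2 num]]]]]]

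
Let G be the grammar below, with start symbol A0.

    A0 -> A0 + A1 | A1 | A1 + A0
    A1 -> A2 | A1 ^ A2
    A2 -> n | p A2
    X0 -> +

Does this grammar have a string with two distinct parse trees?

Witness: n + n

Derivation 1: A0 ⇒ A0 + A1 ⇒ A1 + A1 ⇒ A2 + A1 ⇒ n + A1 ⇒ n + A2 ⇒ n + n
Derivation 2: A0 ⇒ A1 + A0 ⇒ A2 + A0 ⇒ n + A0 ⇒ n + A1 ⇒ n + A2 ⇒ n + n

Two distinct leftmost derivations for the same string.

Ambiguous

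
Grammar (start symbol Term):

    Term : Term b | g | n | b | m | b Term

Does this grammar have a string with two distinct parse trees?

Witness: b b

Derivation 1: Term ⇒ Term b ⇒ b b
Derivation 2: Term ⇒ b Term ⇒ b b

Two distinct leftmost derivations for the same string.

Ambiguous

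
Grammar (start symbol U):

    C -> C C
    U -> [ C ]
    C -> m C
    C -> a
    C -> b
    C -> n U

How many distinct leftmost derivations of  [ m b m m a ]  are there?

Parse trees for [ m b m m a ]:
  [U [ [C [C m [C b]] [C m [C m [C a]]]] ]]
  [U [ [C m [C [C b] [C m [C m [C a]]]]] ]]

2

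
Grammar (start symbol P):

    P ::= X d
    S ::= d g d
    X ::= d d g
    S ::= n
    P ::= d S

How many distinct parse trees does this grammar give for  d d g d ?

Parse trees for d d g d:
  [P [X d d g] d]
  [P d [S d g d]]

2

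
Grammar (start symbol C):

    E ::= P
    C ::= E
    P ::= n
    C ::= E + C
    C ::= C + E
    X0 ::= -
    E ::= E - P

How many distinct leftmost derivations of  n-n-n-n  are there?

Parse trees for n-n-n-n:
  [C [E [E [E [E [P n]] - [P n]] - [P n]] - [P n]]]

1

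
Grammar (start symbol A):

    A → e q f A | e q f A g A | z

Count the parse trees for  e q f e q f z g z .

Parse trees for e q f e q f z g z:
  [A e q f [A e q f [A z] g [A z]]]
  [A e q f [A e q f [A z]] g [A z]]

2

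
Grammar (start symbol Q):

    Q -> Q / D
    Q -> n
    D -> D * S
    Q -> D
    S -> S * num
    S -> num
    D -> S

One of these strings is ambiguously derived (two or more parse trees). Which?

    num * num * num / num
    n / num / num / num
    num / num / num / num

num * num * num / num

num * num * num / num: 4 trees
n / num / num / num: 1 tree
num / num / num / num: 1 tree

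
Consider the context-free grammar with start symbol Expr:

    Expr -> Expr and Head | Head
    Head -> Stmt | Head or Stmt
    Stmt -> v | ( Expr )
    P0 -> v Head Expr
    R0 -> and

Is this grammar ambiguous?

Unambiguous

Only Expr, Head, Stmt are reachable from Expr; ignoring the rest: The grammar is stratified — Expr handles 'and' (left-recursive), Head handles 'or', Stmt atoms. Each operator has a fixed associativity and precedence level, so every string has one parse.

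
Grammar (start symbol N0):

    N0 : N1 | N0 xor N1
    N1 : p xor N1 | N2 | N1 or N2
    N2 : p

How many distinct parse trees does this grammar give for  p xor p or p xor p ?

3

Parse trees for p xor p or p xor p:
  [N0 [N0 [N1 p xor [N1 [N1 [N2 p]] or [N2 p]]]] xor [N1 [N2 p]]]
  [N0 [N0 [N1 [N1 p xor [N1 [N2 p]]] or [N2 p]]] xor [N1 [N2 p]]]
  [N0 [N0 [N0 [N1 [N2 p]]] xor [N1 [N1 [N2 p]] or [N2 p]]] xor [N1 [N2 p]]]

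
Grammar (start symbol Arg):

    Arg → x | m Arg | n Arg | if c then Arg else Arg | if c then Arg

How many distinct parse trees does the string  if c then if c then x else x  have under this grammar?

Parse trees for if c then if c then x else x:
  [Arg if c then [Arg if c then [Arg x]] else [Arg x]]
  [Arg if c then [Arg if c then [Arg x] else [Arg x]]]

2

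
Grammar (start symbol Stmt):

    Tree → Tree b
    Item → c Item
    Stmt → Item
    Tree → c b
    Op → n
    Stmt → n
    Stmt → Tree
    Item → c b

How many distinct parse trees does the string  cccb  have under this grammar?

Parse trees for cccb:
  [Stmt [Item c [Item c [Item c b]]]]

1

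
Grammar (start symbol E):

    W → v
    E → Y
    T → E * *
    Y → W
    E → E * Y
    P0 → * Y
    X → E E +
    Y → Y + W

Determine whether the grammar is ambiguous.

Unambiguous

Only E, Y, W are reachable from E; ignoring the rest: E → E * Y | Y  ;  Y → Y + W | W  — a left-associative chain with W at the bottom. Each string factors uniquely by precedence.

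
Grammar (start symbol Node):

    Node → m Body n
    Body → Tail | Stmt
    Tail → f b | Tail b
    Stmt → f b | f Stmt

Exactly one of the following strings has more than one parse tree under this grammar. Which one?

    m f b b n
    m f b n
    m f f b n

m f b b n: 1 tree
m f b n: 2 trees
m f f b n: 1 tree

m f b n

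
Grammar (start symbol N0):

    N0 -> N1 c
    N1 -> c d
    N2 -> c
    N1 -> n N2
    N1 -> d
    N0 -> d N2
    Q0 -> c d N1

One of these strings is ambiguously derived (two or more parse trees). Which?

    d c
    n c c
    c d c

d c

d c: 2 trees
n c c: 1 tree
c d c: 1 tree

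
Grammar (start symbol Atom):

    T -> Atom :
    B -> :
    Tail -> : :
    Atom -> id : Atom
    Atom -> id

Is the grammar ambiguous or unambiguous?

Unambiguous

(T, Tail, B are unreachable from Atom, so their rules don't affect L(Atom).) The reachable grammar is A → atom sep A | atom. Each atom is followed by either the separator (recurse) or end-of-string (stop) — no choice point.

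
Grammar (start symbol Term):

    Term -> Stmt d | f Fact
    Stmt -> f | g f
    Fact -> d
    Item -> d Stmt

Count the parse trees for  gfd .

Parse trees for gfd:
  [Term [Stmt g f] d]

1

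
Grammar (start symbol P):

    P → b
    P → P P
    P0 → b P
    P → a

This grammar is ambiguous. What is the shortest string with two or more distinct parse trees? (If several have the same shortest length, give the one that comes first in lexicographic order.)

a a a

length 1: no string has ≥2 trees
length 2: no string has ≥2 trees
length 3: a a a has 2 parse trees

Two derivations of a a a:
  P ⇒ P P ⇒ P P P ⇒ a P P ⇒ a a P ⇒ a a a
  P ⇒ P P ⇒ a P ⇒ a P P ⇒ a a P ⇒ a a a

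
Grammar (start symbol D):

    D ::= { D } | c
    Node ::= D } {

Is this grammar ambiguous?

Unambiguous

(Node is unreachable from D, so its rules don't affect L(D).) L(D) is { openⁿ atom closeⁿ : n ≥ 0 }. The bracket depth fixes n, and the derivation is forced at every step.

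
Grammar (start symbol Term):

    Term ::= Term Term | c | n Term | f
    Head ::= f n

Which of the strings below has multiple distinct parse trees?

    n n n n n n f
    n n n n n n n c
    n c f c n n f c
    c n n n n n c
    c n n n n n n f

n c f c n n f c

n n n n n n f: 1 tree
n n n n n n n c: 1 tree
n c f c n n f c: 70 trees
c n n n n n c: 1 tree
c n n n n n n f: 1 tree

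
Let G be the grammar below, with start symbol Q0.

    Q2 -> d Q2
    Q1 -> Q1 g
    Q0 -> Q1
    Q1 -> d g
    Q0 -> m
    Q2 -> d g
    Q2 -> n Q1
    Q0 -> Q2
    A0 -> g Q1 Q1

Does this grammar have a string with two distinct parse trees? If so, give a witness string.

Ambiguous

Witness: d g

Derivation 1: Q0 ⇒ Q1 ⇒ d g
Derivation 2: Q0 ⇒ Q2 ⇒ d g

Two distinct leftmost derivations for the same string.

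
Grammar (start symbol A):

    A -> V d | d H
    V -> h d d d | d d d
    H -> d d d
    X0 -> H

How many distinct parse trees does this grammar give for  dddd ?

2

Parse trees for dddd:
  [A [V d d d] d]
  [A d [H d d d]]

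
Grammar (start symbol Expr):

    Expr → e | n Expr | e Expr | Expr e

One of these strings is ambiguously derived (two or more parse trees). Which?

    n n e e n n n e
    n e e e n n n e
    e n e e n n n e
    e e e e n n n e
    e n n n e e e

n n e e n n n e: 1 tree
n e e e n n n e: 1 tree
e n e e n n n e: 1 tree
e e e e n n n e: 1 tree
e n n n e e e: 22 trees

e n n n e e e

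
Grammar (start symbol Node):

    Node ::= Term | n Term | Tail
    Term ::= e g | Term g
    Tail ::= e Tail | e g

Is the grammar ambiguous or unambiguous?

Witness: e g

Derivation 1: Node ⇒ Term ⇒ e g
Derivation 2: Node ⇒ Tail ⇒ e g

Two distinct leftmost derivations for the same string.

Ambiguous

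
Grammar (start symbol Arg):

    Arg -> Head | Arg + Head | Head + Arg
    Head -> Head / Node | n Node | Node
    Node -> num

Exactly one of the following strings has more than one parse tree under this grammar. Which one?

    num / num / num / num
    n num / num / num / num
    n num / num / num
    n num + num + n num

num / num / num / num: 1 tree
n num / num / num / num: 1 tree
n num / num / num: 1 tree
n num + num + n num: 4 trees

n num + num + n num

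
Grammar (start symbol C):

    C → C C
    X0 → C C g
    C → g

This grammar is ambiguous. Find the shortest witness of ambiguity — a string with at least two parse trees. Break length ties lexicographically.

g g g

length 1: no string has ≥2 trees
length 2: no string has ≥2 trees
length 3: g g g has 2 parse trees

Two derivations of g g g:
  C ⇒ C C ⇒ C C C ⇒ g C C ⇒ g g C ⇒ g g g
  C ⇒ C C ⇒ g C ⇒ g C C ⇒ g g C ⇒ g g g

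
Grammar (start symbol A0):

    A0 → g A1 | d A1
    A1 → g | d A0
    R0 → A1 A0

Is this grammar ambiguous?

Unambiguous

(R0 is unreachable from A0, so its rules don't affect L(A0).) The reachable rules are right-linear with at most one rule per (nonterminal, next-terminal) pair. Each input token forces the next rule, so parsing is deterministic.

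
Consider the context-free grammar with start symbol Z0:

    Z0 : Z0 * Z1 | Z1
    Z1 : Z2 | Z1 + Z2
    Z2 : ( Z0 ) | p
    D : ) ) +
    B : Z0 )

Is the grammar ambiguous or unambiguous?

Unambiguous

(D, B are unreachable from Z0, so their rules don't affect L(Z0).) The grammar is stratified — Z0 handles '*' (left-recursive), Z1 handles '+', Z2 atoms. Each operator has a fixed associativity and precedence level, so every string has one parse.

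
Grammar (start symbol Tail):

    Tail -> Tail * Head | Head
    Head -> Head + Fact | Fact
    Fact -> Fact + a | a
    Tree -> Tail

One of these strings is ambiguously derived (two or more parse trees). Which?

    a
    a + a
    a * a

a + a

a: 1 tree
a + a: 2 trees
a * a: 1 tree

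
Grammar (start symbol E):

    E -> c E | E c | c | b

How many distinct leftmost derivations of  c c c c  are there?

8

Parse trees for c c c c:
  [E c [E c [E c [E c]]]]
  [E c [E c [E [E c] c]]]
  [E c [E [E c [E c]] c]]
  [E c [E [E [E c] c] c]]
  [E [E c [E c [E c]]] c]
  [E [E c [E [E c] c]] c]
  [E [E [E c [E c]] c] c]
  [E [E [E [E c] c] c] c]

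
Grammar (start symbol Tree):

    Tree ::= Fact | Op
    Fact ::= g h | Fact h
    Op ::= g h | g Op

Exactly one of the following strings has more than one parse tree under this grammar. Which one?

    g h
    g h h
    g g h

g h: 2 trees
g h h: 1 tree
g g h: 1 tree

g h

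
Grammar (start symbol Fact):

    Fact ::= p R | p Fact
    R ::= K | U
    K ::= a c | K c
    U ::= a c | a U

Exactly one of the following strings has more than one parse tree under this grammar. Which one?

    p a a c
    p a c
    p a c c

p a a c: 1 tree
p a c: 2 trees
p a c c: 1 tree

p a c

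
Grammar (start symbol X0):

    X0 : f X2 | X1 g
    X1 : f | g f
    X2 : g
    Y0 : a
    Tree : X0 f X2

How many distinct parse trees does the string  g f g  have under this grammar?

Parse trees for g f g:
  [X0 [X1 g f] g]

1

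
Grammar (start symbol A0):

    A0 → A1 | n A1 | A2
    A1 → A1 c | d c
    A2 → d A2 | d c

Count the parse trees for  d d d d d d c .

Parse trees for d d d d d d c:
  [A0 [A2 d [A2 d [A2 d [A2 d [A2 d [A2 d c]]]]]]]

1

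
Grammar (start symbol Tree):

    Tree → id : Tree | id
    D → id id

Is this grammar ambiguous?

(D is unreachable from Tree, so its rules don't affect L(Tree).) The reachable grammar is A → atom sep A | atom. Each atom is followed by either the separator (recurse) or end-of-string (stop) — no choice point.

Unambiguous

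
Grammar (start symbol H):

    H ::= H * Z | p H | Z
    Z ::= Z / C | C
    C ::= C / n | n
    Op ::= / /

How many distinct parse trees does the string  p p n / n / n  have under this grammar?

Parse trees for p p n / n / n:
  [H p [H p [H [Z [Z [C n]] / [C [C n] / n]]]]]
  [H p [H p [H [Z [Z [Z [C n]] / [C n]] / [C n]]]]]
  [H p [H p [H [Z [Z [C [C n] / n]] / [C n]]]]]
  [H p [H p [H [Z [C [C [C n] / n] / n]]]]]

4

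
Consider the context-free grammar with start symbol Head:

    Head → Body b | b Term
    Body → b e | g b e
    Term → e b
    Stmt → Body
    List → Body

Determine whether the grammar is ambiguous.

Witness: b e b

Derivation 1: Head ⇒ Body b ⇒ b e b
Derivation 2: Head ⇒ b Term ⇒ b e b

Two distinct leftmost derivations for the same string.

Ambiguous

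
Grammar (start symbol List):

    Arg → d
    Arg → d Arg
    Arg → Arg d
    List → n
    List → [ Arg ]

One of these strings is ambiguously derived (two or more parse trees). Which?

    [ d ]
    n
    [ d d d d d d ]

[ d ]: 1 tree
n: 1 tree
[ d d d d d d ]: 32 trees

[ d d d d d d ]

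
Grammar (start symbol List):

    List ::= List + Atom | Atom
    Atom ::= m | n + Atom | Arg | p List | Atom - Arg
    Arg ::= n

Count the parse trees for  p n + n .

Parse trees for p n + n:
  [List [List [Atom p [List [Atom [Arg n]]]]] + [Atom [Arg n]]]
  [List [Atom p [List [List [Atom [Arg n]]] + [Atom [Arg n]]]]]
  [List [Atom p [List [Atom n + [Atom [Arg n]]]]]]

3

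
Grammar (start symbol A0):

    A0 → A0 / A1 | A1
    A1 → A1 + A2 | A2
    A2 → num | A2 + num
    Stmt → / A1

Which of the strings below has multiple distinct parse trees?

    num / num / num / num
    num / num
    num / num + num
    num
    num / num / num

num / num / num / num: 1 tree
num / num: 1 tree
num / num + num: 2 trees
num: 1 tree
num / num / num: 1 tree

num / num + num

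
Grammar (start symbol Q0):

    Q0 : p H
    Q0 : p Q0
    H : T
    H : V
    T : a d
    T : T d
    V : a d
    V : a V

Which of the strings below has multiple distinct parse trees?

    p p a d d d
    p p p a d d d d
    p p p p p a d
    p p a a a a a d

p p a d d d: 1 tree
p p p a d d d d: 1 tree
p p p p p a d: 2 trees
p p a a a a a d: 1 tree

p p p p p a d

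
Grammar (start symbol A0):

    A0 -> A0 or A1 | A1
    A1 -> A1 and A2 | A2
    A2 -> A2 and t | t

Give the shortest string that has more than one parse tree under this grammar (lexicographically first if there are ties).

t and t

length 1: no string has ≥2 trees
length 3: t and t has 2 parse trees

Two derivations of t and t:
  A0 ⇒ A1 ⇒ A1 and A2 ⇒ A2 and A2 ⇒ t and A2 ⇒ t and t
  A0 ⇒ A1 ⇒ A2 ⇒ A2 and t ⇒ t and t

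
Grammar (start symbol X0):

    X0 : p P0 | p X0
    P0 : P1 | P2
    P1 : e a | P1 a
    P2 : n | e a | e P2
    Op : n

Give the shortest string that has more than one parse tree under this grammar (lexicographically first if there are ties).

p e a

length 2: no string has ≥2 trees
length 3: p e a has 2 parse trees

Two derivations of p e a:
  X0 ⇒ p P0 ⇒ p P1 ⇒ p e a
  X0 ⇒ p P0 ⇒ p P2 ⇒ p e a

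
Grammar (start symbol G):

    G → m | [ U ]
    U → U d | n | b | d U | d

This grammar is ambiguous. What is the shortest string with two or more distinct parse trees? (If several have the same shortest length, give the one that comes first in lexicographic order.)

length 1: no string has ≥2 trees
length 3: no string has ≥2 trees
length 4: [ d d ] has 2 parse trees

Two derivations of [ d d ]:
  G ⇒ [ U ] ⇒ [ U d ] ⇒ [ d d ]
  G ⇒ [ U ] ⇒ [ d U ] ⇒ [ d d ]

[ d d ]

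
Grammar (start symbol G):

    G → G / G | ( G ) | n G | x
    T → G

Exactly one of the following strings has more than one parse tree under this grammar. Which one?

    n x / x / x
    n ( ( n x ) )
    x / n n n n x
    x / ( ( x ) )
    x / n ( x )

n x / x / x

n x / x / x: 5 trees
n ( ( n x ) ): 1 tree
x / n n n n x: 1 tree
x / ( ( x ) ): 1 tree
x / n ( x ): 1 tree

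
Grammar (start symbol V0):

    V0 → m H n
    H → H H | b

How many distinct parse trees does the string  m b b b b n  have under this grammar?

5

Parse trees for m b b b b n:
  [V0 m [H [H b] [H [H b] [H [H b] [H b]]]] n]
  [V0 m [H [H b] [H [H [H b] [H b]] [H b]]] n]
  [V0 m [H [H [H b] [H b]] [H [H b] [H b]]] n]
  [V0 m [H [H [H b] [H [H b] [H b]]] [H b]] n]
  [V0 m [H [H [H [H b] [H b]] [H b]] [H b]] n]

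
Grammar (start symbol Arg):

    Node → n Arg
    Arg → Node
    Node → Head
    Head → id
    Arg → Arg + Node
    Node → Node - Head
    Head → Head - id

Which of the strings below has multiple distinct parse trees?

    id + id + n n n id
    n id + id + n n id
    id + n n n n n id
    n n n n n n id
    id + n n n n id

n id + id + n n id

id + id + n n n id: 1 tree
n id + id + n n id: 3 trees
id + n n n n n id: 1 tree
n n n n n n id: 1 tree
id + n n n n id: 1 tree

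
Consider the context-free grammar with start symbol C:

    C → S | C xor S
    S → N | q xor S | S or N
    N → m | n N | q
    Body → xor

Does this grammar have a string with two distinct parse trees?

Ambiguous

Witness: q xor m

Derivation 1: C ⇒ S ⇒ q xor S ⇒ q xor N ⇒ q xor m
Derivation 2: C ⇒ C xor S ⇒ S xor S ⇒ N xor S ⇒ q xor S ⇒ q xor N ⇒ q xor m

Two distinct leftmost derivations for the same string.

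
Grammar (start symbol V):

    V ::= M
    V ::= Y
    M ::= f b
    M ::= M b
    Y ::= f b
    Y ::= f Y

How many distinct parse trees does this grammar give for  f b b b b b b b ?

1

Parse trees for f b b b b b b b:
  [V [M [M [M [M [M [M [M f b] b] b] b] b] b] b]]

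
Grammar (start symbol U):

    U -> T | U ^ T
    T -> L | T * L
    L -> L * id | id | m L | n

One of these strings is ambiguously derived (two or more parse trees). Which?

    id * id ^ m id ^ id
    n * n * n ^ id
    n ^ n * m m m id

id * id ^ m id ^ id

id * id ^ m id ^ id: 2 trees
n * n * n ^ id: 1 tree
n ^ n * m m m id: 1 tree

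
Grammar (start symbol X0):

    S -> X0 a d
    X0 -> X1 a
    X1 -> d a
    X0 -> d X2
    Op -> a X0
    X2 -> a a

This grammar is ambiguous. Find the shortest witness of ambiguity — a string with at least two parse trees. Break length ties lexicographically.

d a a

length 3: d a a has 2 parse trees

Two derivations of d a a:
  X0 ⇒ X1 a ⇒ d a a
  X0 ⇒ d X2 ⇒ d a a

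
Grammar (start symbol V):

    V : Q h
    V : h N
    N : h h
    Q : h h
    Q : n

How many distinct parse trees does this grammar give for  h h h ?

Parse trees for h h h:
  [V [Q h h] h]
  [V h [N h h]]

2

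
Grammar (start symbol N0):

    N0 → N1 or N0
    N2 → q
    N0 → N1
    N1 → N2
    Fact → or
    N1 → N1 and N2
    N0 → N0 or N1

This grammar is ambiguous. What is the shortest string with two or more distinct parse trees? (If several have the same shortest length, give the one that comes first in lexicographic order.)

q or q

length 1: no string has ≥2 trees
length 3: q or q has 2 parse trees

Two derivations of q or q:
  N0 ⇒ N1 or N0 ⇒ N2 or N0 ⇒ q or N0 ⇒ q or N1 ⇒ q or N2 ⇒ q or q
  N0 ⇒ N0 or N1 ⇒ N1 or N1 ⇒ N2 or N1 ⇒ q or N1 ⇒ q or N2 ⇒ q or q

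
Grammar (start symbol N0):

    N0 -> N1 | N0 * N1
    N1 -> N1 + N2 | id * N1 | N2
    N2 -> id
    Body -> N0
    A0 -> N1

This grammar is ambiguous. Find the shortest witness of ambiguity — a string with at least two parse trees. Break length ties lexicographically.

id * id

length 1: no string has ≥2 trees
length 3: id * id has 2 parse trees

Two derivations of id * id:
  N0 ⇒ N1 ⇒ id * N1 ⇒ id * N2 ⇒ id * id
  N0 ⇒ N0 * N1 ⇒ N1 * N1 ⇒ N2 * N1 ⇒ id * N1 ⇒ id * N2 ⇒ id * id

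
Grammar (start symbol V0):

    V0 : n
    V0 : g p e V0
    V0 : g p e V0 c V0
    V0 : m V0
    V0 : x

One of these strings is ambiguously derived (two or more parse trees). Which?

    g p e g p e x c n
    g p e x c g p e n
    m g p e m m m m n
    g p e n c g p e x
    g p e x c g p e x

g p e g p e x c n: 2 trees
g p e x c g p e n: 1 tree
m g p e m m m m n: 1 tree
g p e n c g p e x: 1 tree
g p e x c g p e x: 1 tree

g p e g p e x c n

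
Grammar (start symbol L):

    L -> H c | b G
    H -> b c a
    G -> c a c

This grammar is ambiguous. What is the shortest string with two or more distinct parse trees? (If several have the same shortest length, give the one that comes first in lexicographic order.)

length 4: b c a c has 2 parse trees

Two derivations of b c a c:
  L ⇒ H c ⇒ b c a c
  L ⇒ b G ⇒ b c a c

b c a c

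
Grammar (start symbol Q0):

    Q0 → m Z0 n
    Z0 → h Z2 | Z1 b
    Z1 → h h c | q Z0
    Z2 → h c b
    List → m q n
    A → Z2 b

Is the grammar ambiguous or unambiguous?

Ambiguous

Witness: m h h c b n

Derivation 1: Q0 ⇒ m Z0 n ⇒ m h Z2 n ⇒ m h h c b n
Derivation 2: Q0 ⇒ m Z0 n ⇒ m Z1 b n ⇒ m h h c b n

Two distinct leftmost derivations for the same string.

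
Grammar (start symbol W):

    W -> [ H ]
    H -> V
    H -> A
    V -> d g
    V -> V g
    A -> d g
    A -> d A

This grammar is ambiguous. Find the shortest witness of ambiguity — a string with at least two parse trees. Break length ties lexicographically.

length 4: [ d g ] has 2 parse trees

Two derivations of [ d g ]:
  W ⇒ [ H ] ⇒ [ V ] ⇒ [ d g ]
  W ⇒ [ H ] ⇒ [ A ] ⇒ [ d g ]

[ d g ]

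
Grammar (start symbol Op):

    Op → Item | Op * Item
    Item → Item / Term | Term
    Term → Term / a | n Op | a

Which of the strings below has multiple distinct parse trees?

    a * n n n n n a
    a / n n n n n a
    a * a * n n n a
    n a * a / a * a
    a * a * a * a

n a * a / a * a

a * n n n n n a: 1 tree
a / n n n n n a: 1 tree
a * a * n n n a: 1 tree
n a * a / a * a: 8 trees
a * a * a * a: 1 tree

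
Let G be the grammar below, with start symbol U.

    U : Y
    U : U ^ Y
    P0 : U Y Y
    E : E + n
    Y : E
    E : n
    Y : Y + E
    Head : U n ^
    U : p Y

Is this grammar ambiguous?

Witness: n + n

Derivation 1: U ⇒ Y ⇒ E ⇒ E + n ⇒ n + n
Derivation 2: U ⇒ Y ⇒ Y + E ⇒ E + E ⇒ n + E ⇒ n + n

Two distinct leftmost derivations for the same string.

Ambiguous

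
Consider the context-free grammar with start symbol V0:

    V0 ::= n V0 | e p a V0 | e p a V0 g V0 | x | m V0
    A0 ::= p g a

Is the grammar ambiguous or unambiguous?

Witness: e p a e p a x g x

Derivation 1: V0 ⇒ e p a V0 ⇒ e p a e p a V0 g V0 ⇒ e p a e p a x g V0 ⇒ e p a e p a x g x
Derivation 2: V0 ⇒ e p a V0 g V0 ⇒ e p a e p a V0 g V0 ⇒ e p a e p a x g V0 ⇒ e p a e p a x g x

Two distinct leftmost derivations for the same string.

Ambiguous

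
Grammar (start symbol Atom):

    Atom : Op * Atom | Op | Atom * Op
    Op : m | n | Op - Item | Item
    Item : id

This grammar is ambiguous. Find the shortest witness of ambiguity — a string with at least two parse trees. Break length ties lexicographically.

id * id

length 1: no string has ≥2 trees
length 3: id * id has 2 parse trees

Two derivations of id * id:
  Atom ⇒ Op * Atom ⇒ Item * Atom ⇒ id * Atom ⇒ id * Op ⇒ id * Item ⇒ id * id
  Atom ⇒ Atom * Op ⇒ Op * Op ⇒ Item * Op ⇒ id * Op ⇒ id * Item ⇒ id * id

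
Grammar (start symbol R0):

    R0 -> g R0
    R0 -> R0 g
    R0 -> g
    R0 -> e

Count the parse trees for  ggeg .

3

Parse trees for ggeg:
  [R0 g [R0 g [R0 [R0 e] g]]]
  [R0 g [R0 [R0 g [R0 e]] g]]
  [R0 [R0 g [R0 g [R0 e]]] g]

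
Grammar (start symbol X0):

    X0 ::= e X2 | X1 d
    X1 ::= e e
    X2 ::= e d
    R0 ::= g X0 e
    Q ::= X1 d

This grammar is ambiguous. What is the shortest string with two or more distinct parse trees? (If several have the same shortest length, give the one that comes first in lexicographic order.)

length 3: e e d has 2 parse trees

Two derivations of e e d:
  X0 ⇒ e X2 ⇒ e e d
  X0 ⇒ X1 d ⇒ e e d

e e d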